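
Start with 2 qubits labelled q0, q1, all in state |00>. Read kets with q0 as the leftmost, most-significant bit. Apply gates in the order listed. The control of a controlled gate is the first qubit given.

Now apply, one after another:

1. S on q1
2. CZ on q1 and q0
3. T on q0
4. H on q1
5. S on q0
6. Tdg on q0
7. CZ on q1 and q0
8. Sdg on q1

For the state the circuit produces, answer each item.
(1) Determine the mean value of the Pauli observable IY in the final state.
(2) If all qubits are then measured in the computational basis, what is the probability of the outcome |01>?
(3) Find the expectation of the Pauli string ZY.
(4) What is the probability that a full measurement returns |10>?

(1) In the final state, IY has expectation -1.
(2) Outcome |01> occurs with probability 1/2.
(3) The observable ZY averages to -1.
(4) A full measurement returns |10> with probability 0.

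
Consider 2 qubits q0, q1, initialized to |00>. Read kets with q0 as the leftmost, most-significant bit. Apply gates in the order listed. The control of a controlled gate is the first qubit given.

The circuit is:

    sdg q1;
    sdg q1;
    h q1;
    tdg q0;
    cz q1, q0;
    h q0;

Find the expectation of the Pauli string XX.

The observable XX averages to 1.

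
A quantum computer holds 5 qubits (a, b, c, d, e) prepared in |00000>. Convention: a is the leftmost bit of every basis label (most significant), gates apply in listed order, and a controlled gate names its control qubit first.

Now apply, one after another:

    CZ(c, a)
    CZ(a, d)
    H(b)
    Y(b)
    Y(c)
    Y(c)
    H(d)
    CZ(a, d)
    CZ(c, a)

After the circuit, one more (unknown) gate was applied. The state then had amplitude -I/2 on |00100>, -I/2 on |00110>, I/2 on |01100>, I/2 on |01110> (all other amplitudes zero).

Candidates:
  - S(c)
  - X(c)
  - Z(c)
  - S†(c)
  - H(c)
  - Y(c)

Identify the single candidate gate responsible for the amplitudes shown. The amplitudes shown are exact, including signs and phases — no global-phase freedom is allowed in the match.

It was X(c) that produced the state shown.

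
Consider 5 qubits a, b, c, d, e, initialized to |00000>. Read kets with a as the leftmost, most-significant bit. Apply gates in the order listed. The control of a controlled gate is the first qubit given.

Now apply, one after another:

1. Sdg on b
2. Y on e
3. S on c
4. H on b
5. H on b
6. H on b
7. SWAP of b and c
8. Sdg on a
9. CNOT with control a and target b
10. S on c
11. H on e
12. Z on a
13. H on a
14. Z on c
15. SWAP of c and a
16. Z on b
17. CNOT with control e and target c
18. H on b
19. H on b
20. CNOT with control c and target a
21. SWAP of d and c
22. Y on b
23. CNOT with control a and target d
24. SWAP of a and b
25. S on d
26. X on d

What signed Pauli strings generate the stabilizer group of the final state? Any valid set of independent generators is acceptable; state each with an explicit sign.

The final state is stabilized by the group generated by +IXIII, +IIIXI, -IIIIX, -ZIIII, +IIZII; other independent generating sets are equally valid.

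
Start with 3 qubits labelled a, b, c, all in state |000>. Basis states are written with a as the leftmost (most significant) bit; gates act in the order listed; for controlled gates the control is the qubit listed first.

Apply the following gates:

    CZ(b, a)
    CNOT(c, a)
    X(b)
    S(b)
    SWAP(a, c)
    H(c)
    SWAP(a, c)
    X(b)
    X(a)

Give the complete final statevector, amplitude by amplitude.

The resulting statevector has amplitude sqrt(2)*I/2 on |000>, sqrt(2)*I/2 on |100>, and 0 on every other basis state.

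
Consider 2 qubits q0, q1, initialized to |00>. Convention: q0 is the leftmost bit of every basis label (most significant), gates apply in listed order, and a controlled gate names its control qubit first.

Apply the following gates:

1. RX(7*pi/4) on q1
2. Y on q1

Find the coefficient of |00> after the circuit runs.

The amplitude on |00> is -sqrt(2 - sqrt(2))/2.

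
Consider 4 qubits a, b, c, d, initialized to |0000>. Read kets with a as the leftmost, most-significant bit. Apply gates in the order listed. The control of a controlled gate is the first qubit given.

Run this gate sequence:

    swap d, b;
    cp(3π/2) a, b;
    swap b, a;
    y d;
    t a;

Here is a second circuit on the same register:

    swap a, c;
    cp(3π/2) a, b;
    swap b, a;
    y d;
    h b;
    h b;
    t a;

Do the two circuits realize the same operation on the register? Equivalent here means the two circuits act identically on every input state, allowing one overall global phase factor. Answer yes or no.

No — the two circuits implement different unitaries, even allowing a global phase.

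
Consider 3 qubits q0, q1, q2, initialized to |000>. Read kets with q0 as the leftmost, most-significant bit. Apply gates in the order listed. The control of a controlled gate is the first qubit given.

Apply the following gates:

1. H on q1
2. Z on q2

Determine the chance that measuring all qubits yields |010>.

A full measurement returns |010> with probability 1/2.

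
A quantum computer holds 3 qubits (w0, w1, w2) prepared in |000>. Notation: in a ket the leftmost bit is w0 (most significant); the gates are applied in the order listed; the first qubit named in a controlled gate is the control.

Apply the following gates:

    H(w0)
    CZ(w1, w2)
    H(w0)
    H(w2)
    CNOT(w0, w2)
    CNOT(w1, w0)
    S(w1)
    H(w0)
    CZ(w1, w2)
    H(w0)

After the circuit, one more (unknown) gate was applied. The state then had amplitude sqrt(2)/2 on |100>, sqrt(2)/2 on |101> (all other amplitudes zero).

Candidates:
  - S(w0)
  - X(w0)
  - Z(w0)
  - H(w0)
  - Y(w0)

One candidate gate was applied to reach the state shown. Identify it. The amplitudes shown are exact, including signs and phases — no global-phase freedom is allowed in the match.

The unique candidate consistent with the amplitudes is X(w0).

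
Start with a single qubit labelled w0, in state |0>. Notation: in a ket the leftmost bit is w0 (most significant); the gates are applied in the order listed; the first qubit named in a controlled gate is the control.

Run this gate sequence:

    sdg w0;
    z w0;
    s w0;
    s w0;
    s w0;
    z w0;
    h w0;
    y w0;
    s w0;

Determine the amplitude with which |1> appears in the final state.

|1> carries amplitude -sqrt(2)/2 in the final state.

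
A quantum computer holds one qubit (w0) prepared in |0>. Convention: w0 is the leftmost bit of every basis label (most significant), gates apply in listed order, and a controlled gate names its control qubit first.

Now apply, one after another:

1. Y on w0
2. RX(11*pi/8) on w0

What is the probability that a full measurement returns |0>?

Outcome |0> occurs with probability sin(5*pi/16)**2.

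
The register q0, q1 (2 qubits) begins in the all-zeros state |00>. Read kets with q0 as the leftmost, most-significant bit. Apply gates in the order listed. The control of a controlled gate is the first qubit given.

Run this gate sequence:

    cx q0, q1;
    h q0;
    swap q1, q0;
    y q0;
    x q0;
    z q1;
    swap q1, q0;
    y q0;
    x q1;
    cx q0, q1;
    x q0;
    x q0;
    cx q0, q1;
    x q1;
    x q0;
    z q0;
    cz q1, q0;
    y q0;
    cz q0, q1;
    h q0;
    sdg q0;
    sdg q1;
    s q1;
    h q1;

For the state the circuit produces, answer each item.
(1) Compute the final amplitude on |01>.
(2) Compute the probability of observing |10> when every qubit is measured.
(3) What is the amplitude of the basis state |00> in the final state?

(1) The amplitude on |01> is -sqrt(2)*I/2. Key observation: steps 9-14 multiply out to the identity, so the circuit reduces to the remaining gates.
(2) A full measurement returns |10> with probability 0.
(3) The amplitude on |00> is -sqrt(2)*I/2.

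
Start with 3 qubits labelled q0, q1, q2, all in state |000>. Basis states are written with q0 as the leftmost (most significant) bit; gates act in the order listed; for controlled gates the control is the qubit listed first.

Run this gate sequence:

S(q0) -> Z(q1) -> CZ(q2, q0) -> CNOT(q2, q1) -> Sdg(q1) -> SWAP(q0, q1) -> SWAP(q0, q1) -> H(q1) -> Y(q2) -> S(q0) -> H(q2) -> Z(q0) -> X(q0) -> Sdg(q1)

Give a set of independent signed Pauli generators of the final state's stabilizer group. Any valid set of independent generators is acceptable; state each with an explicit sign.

One valid set of independent stabilizer generators is -IYI, -IIX, -ZII (any independent generating set of the same group is equally correct). Key observation: gates 6-7 undo each other exactly, leaving only the rest of the circuit to track.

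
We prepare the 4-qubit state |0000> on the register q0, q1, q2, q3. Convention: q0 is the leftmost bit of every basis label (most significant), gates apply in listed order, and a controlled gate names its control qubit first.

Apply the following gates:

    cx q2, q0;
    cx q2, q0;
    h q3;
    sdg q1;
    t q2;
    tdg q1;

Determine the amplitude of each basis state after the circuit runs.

The resulting statevector has amplitude sqrt(2)/2 on |0000>, sqrt(2)/2 on |0001>, and 0 on every other basis state. Key observation: the block from step 1 through step 2 cancels to the identity and can be dropped.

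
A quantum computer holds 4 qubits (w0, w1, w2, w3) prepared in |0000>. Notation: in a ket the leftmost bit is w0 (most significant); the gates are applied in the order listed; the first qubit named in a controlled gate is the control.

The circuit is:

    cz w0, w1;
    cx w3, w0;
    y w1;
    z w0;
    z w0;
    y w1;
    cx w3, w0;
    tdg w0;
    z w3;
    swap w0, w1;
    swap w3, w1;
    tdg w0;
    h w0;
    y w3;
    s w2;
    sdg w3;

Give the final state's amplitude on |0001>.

The amplitude on |0001> is sqrt(2)/2. Key observation: the block from step 2 through step 7 cancels to the identity and can be dropped.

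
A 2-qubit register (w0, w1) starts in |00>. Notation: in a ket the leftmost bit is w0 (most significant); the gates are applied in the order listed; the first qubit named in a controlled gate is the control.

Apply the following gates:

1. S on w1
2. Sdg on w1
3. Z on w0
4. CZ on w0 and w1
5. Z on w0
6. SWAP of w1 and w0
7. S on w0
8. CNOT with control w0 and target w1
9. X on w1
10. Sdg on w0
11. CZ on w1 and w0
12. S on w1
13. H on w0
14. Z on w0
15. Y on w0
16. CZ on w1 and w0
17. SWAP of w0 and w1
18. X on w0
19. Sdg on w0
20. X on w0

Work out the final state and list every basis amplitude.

The final amplitudes are 0 on |00>, 0 on |01>, -sqrt(2)/2 on |10>, sqrt(2)/2 on |11>.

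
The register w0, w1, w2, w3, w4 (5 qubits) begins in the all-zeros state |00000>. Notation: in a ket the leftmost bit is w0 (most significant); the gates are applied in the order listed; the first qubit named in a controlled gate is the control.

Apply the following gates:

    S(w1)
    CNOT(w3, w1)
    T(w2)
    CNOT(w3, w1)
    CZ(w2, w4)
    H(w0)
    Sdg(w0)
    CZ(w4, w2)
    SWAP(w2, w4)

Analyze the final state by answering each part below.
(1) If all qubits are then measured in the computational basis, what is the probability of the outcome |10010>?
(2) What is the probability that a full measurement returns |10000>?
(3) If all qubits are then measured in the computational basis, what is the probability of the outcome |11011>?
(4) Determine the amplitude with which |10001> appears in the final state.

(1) Outcome |10010> occurs with probability 0.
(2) A full measurement returns |10000> with probability 1/2.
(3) The probability of measuring |11011> is 0.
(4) The final state's coefficient on |10001> equals 0.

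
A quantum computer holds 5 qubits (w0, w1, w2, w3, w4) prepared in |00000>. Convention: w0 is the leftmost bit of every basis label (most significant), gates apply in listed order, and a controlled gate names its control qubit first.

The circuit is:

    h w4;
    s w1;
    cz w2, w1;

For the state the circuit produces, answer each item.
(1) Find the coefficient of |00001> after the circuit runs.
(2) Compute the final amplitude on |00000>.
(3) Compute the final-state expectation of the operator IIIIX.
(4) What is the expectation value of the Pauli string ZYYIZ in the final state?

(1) The amplitude on |00001> is sqrt(2)/2.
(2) |00000> carries amplitude sqrt(2)/2 in the final state.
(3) The expectation value of IIIIX is 1.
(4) The expectation value of ZYYIZ is 0.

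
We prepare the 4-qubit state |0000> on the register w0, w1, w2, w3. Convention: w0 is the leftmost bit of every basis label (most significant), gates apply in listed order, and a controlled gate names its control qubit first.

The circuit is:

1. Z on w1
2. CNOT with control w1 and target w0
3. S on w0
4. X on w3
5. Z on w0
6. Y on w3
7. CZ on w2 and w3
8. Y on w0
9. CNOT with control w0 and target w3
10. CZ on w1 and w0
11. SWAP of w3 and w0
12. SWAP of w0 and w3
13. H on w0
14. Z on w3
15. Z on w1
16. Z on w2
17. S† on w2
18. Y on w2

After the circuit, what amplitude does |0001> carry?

The amplitude on |0001> is 0.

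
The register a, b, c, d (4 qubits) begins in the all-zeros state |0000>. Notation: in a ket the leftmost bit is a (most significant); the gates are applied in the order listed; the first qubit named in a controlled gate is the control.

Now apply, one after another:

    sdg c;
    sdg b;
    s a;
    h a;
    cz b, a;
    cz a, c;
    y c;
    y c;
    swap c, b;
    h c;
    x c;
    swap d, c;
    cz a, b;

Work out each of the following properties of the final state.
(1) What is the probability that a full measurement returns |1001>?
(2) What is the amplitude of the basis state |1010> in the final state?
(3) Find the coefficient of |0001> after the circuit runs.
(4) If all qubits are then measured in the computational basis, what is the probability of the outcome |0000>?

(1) A full measurement returns |1001> with probability 1/4.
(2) The final state's coefficient on |1010> equals 0.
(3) |0001> carries amplitude 1/2 in the final state.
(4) The probability of measuring |0000> is 1/4.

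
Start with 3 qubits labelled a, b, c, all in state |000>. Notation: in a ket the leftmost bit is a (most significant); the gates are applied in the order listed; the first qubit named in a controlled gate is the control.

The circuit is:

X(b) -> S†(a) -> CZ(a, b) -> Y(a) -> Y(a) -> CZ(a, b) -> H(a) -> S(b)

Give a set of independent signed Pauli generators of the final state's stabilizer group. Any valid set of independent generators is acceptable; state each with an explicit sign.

One valid set of independent stabilizer generators is +XII, -IZI, +IIZ (any independent generating set of the same group is equally correct). Key observation: the block from step 3 through step 6 cancels to the identity and can be dropped.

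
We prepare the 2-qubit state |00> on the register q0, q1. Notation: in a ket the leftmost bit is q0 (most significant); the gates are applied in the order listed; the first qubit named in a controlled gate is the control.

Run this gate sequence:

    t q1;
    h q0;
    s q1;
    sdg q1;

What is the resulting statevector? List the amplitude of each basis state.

After the circuit, the state carries amplitude sqrt(2)/2 on |00>, 0 on |01>, sqrt(2)/2 on |10>, 0 on |11>.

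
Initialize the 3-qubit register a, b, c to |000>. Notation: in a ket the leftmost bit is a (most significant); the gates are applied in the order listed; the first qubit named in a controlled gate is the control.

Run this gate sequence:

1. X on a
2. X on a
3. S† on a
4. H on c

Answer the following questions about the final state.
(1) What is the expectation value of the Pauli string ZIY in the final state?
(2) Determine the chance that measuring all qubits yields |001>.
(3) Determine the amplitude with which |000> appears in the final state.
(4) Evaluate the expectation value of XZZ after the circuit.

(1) The observable ZIY averages to 0.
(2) Outcome |001> occurs with probability 1/2.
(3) The final state's coefficient on |000> equals sqrt(2)/2.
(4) The expectation value of XZZ is 0.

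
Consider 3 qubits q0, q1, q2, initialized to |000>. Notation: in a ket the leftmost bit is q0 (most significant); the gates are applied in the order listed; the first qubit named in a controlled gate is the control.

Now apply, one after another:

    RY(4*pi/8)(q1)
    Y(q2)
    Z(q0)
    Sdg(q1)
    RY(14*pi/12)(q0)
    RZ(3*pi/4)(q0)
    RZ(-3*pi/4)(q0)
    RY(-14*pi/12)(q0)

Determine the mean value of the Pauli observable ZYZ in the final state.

The observable ZYZ averages to 1. Key observation: gates 5-8 undo each other exactly, leaving only the rest of the circuit to track.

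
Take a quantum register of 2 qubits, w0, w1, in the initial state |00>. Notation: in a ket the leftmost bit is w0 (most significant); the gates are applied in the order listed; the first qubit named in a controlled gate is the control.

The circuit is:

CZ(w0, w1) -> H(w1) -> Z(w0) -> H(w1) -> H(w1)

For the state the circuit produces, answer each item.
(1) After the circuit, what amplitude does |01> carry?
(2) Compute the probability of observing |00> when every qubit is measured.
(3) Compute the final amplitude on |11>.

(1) |01> carries amplitude sqrt(2)/2 in the final state. Key observation: gates 4-5 undo each other exactly, leaving only the rest of the circuit to track.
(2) A full measurement returns |00> with probability 1/2.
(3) The final state's coefficient on |11> equals 0.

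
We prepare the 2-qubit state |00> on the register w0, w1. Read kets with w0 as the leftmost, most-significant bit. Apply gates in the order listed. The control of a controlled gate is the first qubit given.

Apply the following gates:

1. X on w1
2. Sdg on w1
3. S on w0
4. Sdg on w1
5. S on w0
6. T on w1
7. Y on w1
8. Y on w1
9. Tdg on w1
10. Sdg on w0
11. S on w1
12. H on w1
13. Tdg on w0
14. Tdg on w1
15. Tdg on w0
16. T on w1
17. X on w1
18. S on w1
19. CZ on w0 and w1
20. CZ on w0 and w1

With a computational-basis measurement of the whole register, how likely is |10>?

The probability of measuring |10> is 0. Key observation: the block from step 4 through step 11 cancels to the identity and can be dropped.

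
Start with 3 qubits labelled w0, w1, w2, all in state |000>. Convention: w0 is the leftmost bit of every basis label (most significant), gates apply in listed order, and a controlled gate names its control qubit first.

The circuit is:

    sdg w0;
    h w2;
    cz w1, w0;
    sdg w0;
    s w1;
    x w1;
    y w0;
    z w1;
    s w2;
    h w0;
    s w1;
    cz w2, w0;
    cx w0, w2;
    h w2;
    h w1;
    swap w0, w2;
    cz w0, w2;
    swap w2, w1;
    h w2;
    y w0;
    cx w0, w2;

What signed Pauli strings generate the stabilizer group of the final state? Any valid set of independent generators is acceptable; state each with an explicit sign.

One valid set of independent stabilizer generators is +XZY, +IYZ, -ZIZ (any independent generating set of the same group is equally correct).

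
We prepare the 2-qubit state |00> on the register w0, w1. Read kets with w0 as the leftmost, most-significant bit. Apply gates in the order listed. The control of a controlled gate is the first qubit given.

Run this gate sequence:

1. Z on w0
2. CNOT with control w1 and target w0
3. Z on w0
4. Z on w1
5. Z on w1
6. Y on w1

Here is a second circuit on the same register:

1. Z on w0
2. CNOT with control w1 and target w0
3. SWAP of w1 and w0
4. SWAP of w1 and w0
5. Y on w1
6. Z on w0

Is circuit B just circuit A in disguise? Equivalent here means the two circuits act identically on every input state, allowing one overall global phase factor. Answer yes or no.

Yes: on every input state the two circuits agree up to one overall phase factor.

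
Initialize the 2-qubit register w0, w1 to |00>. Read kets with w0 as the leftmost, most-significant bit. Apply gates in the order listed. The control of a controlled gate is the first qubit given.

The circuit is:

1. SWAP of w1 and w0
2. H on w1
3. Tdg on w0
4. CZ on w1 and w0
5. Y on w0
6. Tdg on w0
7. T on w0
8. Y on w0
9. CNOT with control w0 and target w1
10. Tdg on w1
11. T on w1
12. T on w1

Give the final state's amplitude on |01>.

|01> carries amplitude sqrt(2)*exp(I*pi/4)/2 in the final state. Key observation: steps 5-8 multiply out to the identity, so the circuit reduces to the remaining gates.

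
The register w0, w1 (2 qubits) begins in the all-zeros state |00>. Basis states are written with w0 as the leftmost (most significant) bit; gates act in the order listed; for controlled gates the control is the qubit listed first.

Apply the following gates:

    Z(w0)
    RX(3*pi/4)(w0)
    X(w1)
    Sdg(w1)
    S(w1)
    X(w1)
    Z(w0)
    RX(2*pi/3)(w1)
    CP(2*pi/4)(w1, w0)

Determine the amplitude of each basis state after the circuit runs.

The resulting statevector has amplitude sqrt(2 - sqrt(2))/4 on |00>, -I*sqrt(6 - 3*sqrt(2))/4 on |01>, I*sqrt(sqrt(2) + 2)/4 on |10>, I*sqrt(3*sqrt(2) + 6)/4 on |11>. Key observation: the block from step 3 through step 6 cancels to the identity and can be dropped.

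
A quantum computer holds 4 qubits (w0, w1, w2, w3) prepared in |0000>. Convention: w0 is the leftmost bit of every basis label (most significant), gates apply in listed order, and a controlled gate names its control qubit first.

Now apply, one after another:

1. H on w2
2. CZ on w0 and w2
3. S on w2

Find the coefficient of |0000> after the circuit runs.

The amplitude on |0000> is sqrt(2)/2.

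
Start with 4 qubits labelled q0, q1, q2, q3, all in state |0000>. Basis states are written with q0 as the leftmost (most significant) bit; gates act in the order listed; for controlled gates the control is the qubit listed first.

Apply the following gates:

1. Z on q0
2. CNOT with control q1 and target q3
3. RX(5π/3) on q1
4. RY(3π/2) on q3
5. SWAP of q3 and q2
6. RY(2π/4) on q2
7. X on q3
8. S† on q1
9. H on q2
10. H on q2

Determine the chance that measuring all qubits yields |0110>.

The probability of measuring |0110> is 0. Key observation: steps 9-10 multiply out to the identity, so the circuit reduces to the remaining gates.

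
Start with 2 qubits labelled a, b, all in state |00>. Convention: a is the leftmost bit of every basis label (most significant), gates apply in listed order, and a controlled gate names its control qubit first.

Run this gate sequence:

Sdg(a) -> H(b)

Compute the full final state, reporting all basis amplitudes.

The final amplitudes are sqrt(2)/2 on |00>, sqrt(2)/2 on |01>, 0 on |10>, 0 on |11>.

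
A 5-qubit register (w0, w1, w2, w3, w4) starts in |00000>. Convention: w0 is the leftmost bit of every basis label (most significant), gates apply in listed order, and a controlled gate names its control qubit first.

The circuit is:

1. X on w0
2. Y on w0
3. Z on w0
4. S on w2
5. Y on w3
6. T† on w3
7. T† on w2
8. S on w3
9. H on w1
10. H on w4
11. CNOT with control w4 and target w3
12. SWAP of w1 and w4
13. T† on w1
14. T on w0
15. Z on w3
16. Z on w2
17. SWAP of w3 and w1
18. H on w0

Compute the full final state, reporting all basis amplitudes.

The resulting statevector has amplitude sqrt(2)/4 on |00010>, sqrt(2)/4 on |00011>, -sqrt(2)*exp(I*pi/4)/4 on |01000>, -sqrt(2)*exp(I*pi/4)/4 on |01001>, sqrt(2)/4 on |10010>, sqrt(2)/4 on |10011>, -sqrt(2)*exp(I*pi/4)/4 on |11000>, -sqrt(2)*exp(I*pi/4)/4 on |11001>, and 0 on every other basis state.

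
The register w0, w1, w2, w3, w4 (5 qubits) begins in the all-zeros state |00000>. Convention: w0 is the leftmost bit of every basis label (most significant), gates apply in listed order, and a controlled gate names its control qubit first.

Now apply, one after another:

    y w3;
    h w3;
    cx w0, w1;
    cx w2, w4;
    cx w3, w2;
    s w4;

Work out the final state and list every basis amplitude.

The final amplitudes are sqrt(2)*I/2 on |00000>, -sqrt(2)*I/2 on |00110>, and 0 on every other basis state.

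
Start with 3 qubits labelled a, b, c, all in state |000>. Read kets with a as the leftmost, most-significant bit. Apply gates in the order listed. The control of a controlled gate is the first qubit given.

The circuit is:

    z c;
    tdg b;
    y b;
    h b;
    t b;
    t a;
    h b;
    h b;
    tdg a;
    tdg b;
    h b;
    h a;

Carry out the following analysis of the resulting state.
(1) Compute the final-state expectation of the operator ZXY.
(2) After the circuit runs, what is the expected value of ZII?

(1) In the final state, ZXY has expectation 0.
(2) In the final state, ZII has expectation 0.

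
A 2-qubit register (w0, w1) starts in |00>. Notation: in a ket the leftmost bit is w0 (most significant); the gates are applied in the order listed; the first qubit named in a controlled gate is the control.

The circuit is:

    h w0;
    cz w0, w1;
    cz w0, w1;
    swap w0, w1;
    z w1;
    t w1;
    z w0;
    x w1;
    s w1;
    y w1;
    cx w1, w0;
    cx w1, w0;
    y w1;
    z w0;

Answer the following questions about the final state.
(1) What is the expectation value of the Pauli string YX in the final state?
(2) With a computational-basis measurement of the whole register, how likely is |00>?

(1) The observable YX averages to 0.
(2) A full measurement returns |00> with probability 1/2.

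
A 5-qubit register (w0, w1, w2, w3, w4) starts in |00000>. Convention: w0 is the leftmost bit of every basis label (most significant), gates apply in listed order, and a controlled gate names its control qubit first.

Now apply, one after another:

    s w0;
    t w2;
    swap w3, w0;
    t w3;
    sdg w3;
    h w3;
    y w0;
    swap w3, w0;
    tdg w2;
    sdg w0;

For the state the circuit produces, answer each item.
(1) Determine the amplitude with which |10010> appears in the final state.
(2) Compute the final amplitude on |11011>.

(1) |10010> carries amplitude sqrt(2)/2 in the final state.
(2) |11011> carries amplitude 0 in the final state.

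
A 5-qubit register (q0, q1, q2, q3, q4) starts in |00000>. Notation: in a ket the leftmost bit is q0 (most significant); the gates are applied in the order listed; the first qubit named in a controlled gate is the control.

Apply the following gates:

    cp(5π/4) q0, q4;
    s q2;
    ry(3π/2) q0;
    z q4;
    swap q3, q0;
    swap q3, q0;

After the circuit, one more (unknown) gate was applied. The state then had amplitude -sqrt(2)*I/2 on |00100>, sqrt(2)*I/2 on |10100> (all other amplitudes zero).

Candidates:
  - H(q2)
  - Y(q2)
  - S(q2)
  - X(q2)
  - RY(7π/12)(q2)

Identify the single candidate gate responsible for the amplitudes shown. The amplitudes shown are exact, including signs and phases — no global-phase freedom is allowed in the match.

The unique candidate consistent with the amplitudes is Y(q2). Key observation: gates 5-6 undo each other exactly, leaving only the rest of the circuit to track.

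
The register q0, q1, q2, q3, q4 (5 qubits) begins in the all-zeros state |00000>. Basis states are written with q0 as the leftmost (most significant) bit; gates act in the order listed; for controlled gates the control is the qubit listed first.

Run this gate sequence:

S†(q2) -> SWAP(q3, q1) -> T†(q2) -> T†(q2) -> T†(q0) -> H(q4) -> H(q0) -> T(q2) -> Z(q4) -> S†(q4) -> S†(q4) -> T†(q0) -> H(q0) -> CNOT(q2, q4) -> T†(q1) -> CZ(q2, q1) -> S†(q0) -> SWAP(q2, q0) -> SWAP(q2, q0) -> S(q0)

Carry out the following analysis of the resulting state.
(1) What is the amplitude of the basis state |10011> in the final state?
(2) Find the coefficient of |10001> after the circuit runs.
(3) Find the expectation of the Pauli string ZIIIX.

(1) |10011> carries amplitude 0 in the final state. Key observation: the block from step 17 through step 20 cancels to the identity and can be dropped.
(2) The final state's coefficient on |10001> equals sqrt(2)*(1 + exp(3*I*pi/4))/4.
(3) The observable ZIIIX averages to sqrt(2)/2.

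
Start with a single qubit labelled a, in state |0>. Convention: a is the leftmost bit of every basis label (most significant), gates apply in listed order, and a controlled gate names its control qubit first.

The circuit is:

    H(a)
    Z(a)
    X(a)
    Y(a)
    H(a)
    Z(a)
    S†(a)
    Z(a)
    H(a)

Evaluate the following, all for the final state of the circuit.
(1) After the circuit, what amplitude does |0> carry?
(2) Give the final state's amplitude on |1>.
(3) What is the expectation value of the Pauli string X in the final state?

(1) |0> carries amplitude -sqrt(2)*I/2 in the final state.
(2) The amplitude on |1> is -sqrt(2)*I/2.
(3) The observable X averages to 1.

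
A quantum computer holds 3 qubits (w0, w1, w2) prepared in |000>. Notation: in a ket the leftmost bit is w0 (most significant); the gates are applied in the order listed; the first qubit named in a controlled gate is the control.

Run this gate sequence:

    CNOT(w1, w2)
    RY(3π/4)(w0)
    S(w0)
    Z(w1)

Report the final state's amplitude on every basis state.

The final amplitudes are sqrt(2 - sqrt(2))/2 on |000>, I*sqrt(sqrt(2) + 2)/2 on |100>, and 0 on every other basis state.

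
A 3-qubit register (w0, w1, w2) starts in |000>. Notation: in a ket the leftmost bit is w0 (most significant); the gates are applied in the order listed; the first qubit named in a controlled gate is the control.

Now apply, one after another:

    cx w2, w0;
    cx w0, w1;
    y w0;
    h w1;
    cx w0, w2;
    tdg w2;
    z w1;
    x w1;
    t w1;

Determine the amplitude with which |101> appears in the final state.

The final state's coefficient on |101> equals -sqrt(2)*exp(I*pi/4)/2.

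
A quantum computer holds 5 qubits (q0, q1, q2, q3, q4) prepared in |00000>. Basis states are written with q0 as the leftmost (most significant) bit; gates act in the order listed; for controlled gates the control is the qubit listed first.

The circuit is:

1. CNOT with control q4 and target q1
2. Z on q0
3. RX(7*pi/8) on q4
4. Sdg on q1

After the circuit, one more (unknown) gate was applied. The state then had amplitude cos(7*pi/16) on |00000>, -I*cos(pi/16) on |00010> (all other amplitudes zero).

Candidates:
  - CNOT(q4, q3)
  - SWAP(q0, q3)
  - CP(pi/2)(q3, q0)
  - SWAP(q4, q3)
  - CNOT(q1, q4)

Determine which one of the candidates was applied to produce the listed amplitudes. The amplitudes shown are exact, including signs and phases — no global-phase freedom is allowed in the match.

It was SWAP(q4, q3) that produced the state shown.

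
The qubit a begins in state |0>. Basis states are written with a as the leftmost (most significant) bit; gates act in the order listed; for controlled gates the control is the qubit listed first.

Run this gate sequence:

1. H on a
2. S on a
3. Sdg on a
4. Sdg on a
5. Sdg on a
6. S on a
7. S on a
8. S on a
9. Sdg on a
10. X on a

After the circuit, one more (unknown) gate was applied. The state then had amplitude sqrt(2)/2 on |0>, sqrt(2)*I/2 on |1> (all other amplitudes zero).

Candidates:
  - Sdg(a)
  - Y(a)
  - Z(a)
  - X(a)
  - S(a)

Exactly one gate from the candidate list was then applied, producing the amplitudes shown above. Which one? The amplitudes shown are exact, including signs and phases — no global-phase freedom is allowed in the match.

It was S(a) that produced the state shown. Key observation: the block from step 3 through step 8 cancels to the identity and can be dropped.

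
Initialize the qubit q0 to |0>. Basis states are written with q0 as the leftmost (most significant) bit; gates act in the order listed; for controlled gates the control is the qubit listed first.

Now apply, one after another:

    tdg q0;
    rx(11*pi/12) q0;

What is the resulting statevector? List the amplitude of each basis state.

The final amplitudes are -sqrt(6 - 3*sqrt(2))/4 + sqrt(sqrt(2) + 2)/4 on |0>, -I*sqrt(3*sqrt(2) + 6)/4 - I*sqrt(2 - sqrt(2))/4 on |1>.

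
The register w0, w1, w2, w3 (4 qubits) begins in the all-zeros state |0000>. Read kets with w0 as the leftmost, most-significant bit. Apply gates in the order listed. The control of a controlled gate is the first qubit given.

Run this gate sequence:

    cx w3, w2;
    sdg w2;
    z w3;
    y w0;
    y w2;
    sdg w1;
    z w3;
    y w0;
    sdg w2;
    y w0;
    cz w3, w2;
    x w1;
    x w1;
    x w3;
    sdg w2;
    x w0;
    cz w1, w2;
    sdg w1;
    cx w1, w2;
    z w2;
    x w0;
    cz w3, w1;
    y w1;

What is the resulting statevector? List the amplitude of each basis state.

The resulting statevector has amplitude -I on |1111>, and 0 on every other basis state.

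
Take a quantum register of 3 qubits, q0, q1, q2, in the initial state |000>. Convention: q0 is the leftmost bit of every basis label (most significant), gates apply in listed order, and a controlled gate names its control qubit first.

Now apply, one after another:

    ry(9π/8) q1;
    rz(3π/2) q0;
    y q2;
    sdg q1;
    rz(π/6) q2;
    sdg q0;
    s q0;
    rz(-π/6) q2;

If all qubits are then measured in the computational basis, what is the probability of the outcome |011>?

Outcome |011> occurs with probability sin(7*pi/16)**2. Key observation: steps 5-8 multiply out to the identity, so the circuit reduces to the remaining gates.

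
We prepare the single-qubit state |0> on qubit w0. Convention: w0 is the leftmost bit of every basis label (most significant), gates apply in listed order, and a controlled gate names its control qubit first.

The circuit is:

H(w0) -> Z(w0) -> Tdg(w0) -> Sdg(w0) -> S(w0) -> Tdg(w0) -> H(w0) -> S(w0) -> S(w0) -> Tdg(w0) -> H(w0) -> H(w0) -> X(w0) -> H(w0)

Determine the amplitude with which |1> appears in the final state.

The amplitude on |1> is sqrt(2)*(-1 - I + exp(3*I*pi/4) + exp(I*pi/4))/4.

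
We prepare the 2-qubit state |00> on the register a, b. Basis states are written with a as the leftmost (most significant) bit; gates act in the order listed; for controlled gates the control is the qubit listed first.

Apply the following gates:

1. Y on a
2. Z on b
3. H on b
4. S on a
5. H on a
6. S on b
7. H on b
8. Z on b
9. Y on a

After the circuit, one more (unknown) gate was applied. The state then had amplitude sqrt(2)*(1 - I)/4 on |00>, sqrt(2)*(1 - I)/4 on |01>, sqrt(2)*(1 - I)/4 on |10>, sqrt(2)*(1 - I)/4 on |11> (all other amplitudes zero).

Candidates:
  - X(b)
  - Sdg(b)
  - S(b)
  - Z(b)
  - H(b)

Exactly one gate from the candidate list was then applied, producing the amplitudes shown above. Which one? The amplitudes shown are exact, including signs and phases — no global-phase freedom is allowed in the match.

The applied gate was Sdg(b).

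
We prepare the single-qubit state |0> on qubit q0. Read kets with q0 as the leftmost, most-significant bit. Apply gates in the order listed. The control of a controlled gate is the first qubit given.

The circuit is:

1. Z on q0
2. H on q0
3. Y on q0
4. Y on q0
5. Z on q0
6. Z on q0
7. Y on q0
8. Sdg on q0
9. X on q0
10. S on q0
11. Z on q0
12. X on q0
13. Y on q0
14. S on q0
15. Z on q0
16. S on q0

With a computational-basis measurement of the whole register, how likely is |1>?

The probability of measuring |1> is 1/2.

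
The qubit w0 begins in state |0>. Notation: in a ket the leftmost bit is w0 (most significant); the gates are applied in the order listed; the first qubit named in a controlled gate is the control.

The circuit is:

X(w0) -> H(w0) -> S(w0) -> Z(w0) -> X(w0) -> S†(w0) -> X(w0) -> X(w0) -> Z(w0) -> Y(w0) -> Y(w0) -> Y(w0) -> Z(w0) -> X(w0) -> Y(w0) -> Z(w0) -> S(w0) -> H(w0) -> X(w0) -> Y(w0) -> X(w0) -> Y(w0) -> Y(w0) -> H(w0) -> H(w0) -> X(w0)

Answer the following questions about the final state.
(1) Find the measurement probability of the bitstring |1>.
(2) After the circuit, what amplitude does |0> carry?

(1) A full measurement returns |1> with probability 1/2.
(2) The final state's coefficient on |0> equals -1/2 - I/2.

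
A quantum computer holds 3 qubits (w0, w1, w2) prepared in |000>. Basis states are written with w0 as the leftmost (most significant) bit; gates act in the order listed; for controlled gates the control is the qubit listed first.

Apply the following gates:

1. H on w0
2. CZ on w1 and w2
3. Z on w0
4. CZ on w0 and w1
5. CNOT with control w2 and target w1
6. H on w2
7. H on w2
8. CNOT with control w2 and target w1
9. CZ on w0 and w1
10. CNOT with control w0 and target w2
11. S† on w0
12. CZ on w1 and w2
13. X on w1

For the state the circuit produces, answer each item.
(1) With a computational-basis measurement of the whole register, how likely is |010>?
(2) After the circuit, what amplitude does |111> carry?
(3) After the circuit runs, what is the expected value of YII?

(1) A full measurement returns |010> with probability 1/2. Key observation: steps 4-9 multiply out to the identity, so the circuit reduces to the remaining gates.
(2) The final state's coefficient on |111> equals sqrt(2)*I/2.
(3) The expectation value of YII is 0.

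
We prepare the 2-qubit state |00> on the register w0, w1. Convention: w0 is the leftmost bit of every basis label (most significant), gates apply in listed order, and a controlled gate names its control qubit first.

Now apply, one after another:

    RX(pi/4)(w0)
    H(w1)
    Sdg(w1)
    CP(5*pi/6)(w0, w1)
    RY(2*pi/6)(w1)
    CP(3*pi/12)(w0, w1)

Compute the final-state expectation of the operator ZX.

The expectation value of ZX is -sqrt(3)/8 - sqrt(2)/16 + 1/16 + sqrt(6)/8.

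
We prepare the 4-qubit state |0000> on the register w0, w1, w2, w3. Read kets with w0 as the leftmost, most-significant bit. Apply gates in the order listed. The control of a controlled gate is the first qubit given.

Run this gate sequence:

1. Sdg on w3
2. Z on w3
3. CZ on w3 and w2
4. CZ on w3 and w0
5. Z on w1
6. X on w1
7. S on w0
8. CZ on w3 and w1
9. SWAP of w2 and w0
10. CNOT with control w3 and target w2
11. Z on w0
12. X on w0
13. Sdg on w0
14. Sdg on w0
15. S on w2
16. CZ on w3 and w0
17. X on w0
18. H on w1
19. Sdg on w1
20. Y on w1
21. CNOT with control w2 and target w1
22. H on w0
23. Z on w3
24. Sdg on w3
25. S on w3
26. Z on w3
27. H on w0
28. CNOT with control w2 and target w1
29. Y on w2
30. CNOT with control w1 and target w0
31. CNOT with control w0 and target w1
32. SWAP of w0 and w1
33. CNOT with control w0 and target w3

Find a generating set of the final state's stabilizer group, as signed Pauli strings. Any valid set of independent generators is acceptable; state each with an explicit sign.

The stabilizer group can be generated by +IYII, +ZIII, -IIZI, +IIIZ, among other valid generating sets. Key observation: steps 21-28 multiply out to the identity, so the circuit reduces to the remaining gates.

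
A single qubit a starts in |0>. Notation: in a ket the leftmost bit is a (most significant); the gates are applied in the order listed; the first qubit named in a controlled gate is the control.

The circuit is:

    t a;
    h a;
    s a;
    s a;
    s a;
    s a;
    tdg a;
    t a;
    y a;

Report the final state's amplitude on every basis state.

After the circuit, the state carries amplitude -sqrt(2)*I/2 on |0>, sqrt(2)*I/2 on |1>.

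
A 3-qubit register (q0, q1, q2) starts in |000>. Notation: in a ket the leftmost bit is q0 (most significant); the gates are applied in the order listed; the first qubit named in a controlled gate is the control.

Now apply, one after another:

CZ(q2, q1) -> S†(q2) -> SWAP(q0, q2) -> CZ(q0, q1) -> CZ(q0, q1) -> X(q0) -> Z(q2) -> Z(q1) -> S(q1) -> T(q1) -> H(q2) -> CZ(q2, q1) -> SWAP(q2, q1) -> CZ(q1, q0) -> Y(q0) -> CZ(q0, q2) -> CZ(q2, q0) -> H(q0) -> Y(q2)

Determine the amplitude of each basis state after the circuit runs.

The final amplitudes are 0 on |000>, 1/2 on |001>, 0 on |010>, -1/2 on |011>, 0 on |100>, 1/2 on |101>, 0 on |110>, -1/2 on |111>.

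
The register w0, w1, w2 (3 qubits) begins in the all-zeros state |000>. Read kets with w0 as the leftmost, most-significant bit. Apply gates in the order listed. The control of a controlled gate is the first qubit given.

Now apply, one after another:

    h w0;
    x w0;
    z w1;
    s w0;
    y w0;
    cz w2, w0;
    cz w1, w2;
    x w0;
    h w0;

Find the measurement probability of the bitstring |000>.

A full measurement returns |000> with probability 1/2.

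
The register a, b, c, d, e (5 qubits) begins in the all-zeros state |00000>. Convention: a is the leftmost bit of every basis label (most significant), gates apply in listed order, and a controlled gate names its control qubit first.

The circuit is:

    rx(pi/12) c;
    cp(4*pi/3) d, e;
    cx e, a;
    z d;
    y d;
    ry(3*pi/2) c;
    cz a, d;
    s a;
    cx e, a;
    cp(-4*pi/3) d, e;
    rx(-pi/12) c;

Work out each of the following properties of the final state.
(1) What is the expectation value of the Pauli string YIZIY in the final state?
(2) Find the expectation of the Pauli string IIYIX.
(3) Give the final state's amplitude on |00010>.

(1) In the final state, YIZIY has expectation 0.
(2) The expectation value of IIYIX is 0.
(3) |00010> carries amplitude -sqrt(3)/4 + 1/4 - sqrt(2)*I/2 in the final state.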